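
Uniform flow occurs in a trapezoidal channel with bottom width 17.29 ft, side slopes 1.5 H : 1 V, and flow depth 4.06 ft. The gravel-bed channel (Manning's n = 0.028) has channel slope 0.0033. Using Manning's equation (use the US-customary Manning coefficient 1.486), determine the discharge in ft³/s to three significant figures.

A = (b + z·y)·y = (17.29 + 1.5×4.06)×4.06 = 94.92 ft²
P = b + 2y√(1+z²) = 17.29 + 2×4.06×√(1+1.5²) = 31.93 ft
R = A/P = 94.92/31.93 = 2.973 ft
Q = (1.486/n)·A·R^(2/3)·S^(1/2) = (1.486/0.028) × 94.92 × 2.973^(2/3) × 0.0033^(1/2) = 598.3 ft³/s

598 ft³/s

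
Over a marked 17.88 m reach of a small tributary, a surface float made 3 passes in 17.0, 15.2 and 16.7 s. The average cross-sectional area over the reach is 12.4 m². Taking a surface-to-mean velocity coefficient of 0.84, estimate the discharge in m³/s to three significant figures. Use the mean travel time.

t̄ = (17.0 + 15.2 + 16.7) / 3 = 16.3 s
v_surface = L / t̄ = 17.88 / 16.3 = 1.097 m/s
v_mean = 0.84 × 1.097 = 0.9214 m/s
Q = A × v_mean = 12.4 × 0.9214 = 11.43 m³/s

11.4 m³/s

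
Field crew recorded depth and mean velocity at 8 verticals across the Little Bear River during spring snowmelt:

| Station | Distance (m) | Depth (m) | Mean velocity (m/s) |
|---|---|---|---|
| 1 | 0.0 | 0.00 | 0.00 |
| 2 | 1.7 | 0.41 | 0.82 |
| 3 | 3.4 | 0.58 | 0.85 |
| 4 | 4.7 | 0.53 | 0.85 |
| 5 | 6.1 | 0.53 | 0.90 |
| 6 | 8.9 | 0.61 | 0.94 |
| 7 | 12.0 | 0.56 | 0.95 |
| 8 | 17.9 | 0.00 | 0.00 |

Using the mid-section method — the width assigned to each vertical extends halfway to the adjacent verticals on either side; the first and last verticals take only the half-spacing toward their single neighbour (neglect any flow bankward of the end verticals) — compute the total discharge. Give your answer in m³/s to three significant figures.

w_2 = (3.4 − 0.0)/2 = 1.7 m; q_2 = 0.82 × 0.41 × 1.7 = 0.5715 m³/s
w_3 = (4.7 − 1.7)/2 = 1.5 m; q_3 = 0.85 × 0.58 × 1.5 = 0.7395 m³/s
w_4 = (6.1 − 3.4)/2 = 1.35 m; q_4 = 0.85 × 0.53 × 1.35 = 0.6082 m³/s
w_5 = (8.9 − 4.7)/2 = 2.1 m; q_5 = 0.90 × 0.53 × 2.1 = 1.002 m³/s
w_6 = (12.0 − 6.1)/2 = 2.95 m; q_6 = 0.94 × 0.61 × 2.95 = 1.692 m³/s
w_7 = (17.9 − 8.9)/2 = 4.5 m; q_7 = 0.95 × 0.56 × 4.5 = 2.394 m³/s
Stations 1, 8 contribute zero (depth or velocity is 0).
Q = Σ qᵢ = 7.006 m³/s

7.01 m³/s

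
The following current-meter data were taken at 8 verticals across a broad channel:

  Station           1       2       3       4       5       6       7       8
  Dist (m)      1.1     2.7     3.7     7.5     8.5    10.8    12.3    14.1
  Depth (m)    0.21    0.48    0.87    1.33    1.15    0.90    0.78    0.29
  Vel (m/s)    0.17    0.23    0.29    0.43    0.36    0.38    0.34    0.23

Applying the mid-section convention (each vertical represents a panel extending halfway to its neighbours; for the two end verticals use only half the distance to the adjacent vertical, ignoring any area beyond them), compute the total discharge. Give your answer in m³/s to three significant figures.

3.98 m³/s

w_1 = (2.7 − 1.1)/2 = 0.8 m; q_1 = 0.17 × 0.21 × 0.8 = 0.02856 m³/s
w_2 = (3.7 − 1.1)/2 = 1.3 m; q_2 = 0.23 × 0.48 × 1.3 = 0.1435 m³/s
w_3 = (7.5 − 2.7)/2 = 2.4 m; q_3 = 0.29 × 0.87 × 2.4 = 0.6055 m³/s
w_4 = (8.5 − 3.7)/2 = 2.4 m; q_4 = 0.43 × 1.33 × 2.4 = 1.373 m³/s
w_5 = (10.8 − 7.5)/2 = 1.65 m; q_5 = 0.36 × 1.15 × 1.65 = 0.6831 m³/s
w_6 = (12.3 − 8.5)/2 = 1.9 m; q_6 = 0.38 × 0.90 × 1.9 = 0.6498 m³/s
w_7 = (14.1 − 10.8)/2 = 1.65 m; q_7 = 0.34 × 0.78 × 1.65 = 0.4376 m³/s
w_8 = (14.1 − 12.3)/2 = 0.9 m; q_8 = 0.23 × 0.29 × 0.9 = 0.06003 m³/s
Q = Σ qᵢ = 3.981 m³/s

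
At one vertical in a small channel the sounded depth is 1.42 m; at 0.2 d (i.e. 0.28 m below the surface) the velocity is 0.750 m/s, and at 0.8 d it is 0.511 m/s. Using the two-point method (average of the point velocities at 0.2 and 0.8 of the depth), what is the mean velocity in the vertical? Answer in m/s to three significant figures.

v̄ = (0.750 + 0.511) / 2 = 0.6305 m/s

0.631 m/s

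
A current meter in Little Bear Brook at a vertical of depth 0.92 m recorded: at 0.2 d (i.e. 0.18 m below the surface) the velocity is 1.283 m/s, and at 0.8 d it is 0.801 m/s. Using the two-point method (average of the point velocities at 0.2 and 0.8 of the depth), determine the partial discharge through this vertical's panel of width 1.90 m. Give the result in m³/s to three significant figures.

1.82 m³/s

v̄ = (1.283 + 0.801) / 2 = 1.042 m/s
q = v̄ × d × w = 1.042 × 0.92 × 1.90 = 1.821 m³/s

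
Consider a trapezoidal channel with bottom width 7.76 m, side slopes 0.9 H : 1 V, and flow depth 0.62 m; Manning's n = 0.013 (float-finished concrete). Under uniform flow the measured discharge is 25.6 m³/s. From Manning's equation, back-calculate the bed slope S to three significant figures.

A = (b + z·y)·y = (7.76 + 0.9×0.62)×0.62 = 5.157 m²
P = b + 2y√(1+z²) = 7.76 + 2×0.62×√(1+0.9²) = 9.428 m
R = A/P = 5.157/9.428 = 0.5470 m
S = (Q·n / (1·A·R^(2/3)))² = (25.6×0.013 / (1×5.157×0.6688))² = 0.009309

0.00931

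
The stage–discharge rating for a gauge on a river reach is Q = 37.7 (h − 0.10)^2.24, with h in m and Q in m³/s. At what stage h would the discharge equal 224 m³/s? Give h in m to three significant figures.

2.32 m

h − h₀ = (Q/C)^(1/b) = (224/37.7)^(1/2.24) = 2.216 m
h = 0.10 + 2.216 = 2.316 m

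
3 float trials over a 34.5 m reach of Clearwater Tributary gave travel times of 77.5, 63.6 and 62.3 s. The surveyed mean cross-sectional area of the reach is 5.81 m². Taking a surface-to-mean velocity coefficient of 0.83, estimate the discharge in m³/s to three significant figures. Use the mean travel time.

2.45 m³/s

t̄ = (77.5 + 63.6 + 62.3) / 3 = 67.8 s
v_surface = L / t̄ = 34.5 / 67.8 = 0.5088 m/s
v_mean = 0.83 × 0.5088 = 0.4223 m/s
Q = A × v_mean = 5.81 × 0.4223 = 2.454 m³/s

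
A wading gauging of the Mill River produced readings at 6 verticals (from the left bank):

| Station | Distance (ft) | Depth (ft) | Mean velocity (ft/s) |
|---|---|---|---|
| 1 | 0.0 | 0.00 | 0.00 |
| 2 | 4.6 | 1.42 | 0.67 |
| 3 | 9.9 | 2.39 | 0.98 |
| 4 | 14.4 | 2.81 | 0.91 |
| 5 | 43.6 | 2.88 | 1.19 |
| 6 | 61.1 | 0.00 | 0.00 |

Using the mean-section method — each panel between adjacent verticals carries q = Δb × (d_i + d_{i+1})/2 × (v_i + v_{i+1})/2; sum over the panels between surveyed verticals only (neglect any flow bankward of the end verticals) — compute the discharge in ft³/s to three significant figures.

Panel 1-2: Δb = 4.6 ft, d̄ = (0.00+1.42)/2 = 0.71, v̄ = (0.00+0.67)/2 = 0.335 → q = 4.6×0.71×0.335 = 1.094 ft³/s
Panel 2-3: Δb = 5.3 ft, d̄ = (1.42+2.39)/2 = 1.905, v̄ = (0.67+0.98)/2 = 0.825 → q = 5.3×1.905×0.825 = 8.330 ft³/s
Panel 3-4: Δb = 4.5 ft, d̄ = (2.39+2.81)/2 = 2.6, v̄ = (0.98+0.91)/2 = 0.945 → q = 4.5×2.6×0.945 = 11.06 ft³/s
Panel 4-5: Δb = 29.2 ft, d̄ = (2.81+2.88)/2 = 2.845, v̄ = (0.91+1.19)/2 = 1.05 → q = 29.2×2.845×1.05 = 87.23 ft³/s
Panel 5-6: Δb = 17.5 ft, d̄ = (2.88+0.00)/2 = 1.44, v̄ = (1.19+0.00)/2 = 0.595 → q = 17.5×1.44×0.595 = 14.99 ft³/s
Q = Σ q = 122.7 ft³/s

123 ft³/s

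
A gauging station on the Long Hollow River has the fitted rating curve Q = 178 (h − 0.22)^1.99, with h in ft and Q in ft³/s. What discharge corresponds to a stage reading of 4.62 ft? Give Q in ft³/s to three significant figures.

3400 ft³/s

Q = 178 × (4.62 − 0.22)^1.99 = 178 × 4.4^1.99 = 3395 ft³/s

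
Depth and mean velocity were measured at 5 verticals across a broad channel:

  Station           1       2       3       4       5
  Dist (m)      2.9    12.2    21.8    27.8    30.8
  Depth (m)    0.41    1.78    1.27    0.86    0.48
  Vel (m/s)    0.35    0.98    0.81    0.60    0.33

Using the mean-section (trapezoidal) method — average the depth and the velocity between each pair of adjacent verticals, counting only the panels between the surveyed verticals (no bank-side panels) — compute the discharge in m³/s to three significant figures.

25.3 m³/s

Panel 1-2: Δb = 9.3 m, d̄ = (0.41+1.78)/2 = 1.095, v̄ = (0.35+0.98)/2 = 0.665 → q = 9.3×1.095×0.665 = 6.772 m³/s
Panel 2-3: Δb = 9.6 m, d̄ = (1.78+1.27)/2 = 1.525, v̄ = (0.98+0.81)/2 = 0.895 → q = 9.6×1.525×0.895 = 13.10 m³/s
Panel 3-4: Δb = 6 m, d̄ = (1.27+0.86)/2 = 1.065, v̄ = (0.81+0.60)/2 = 0.705 → q = 6×1.065×0.705 = 4.505 m³/s
Panel 4-5: Δb = 3 m, d̄ = (0.86+0.48)/2 = 0.67, v̄ = (0.60+0.33)/2 = 0.465 → q = 3×0.67×0.465 = 0.9347 m³/s
Q = Σ q = 25.31 m³/s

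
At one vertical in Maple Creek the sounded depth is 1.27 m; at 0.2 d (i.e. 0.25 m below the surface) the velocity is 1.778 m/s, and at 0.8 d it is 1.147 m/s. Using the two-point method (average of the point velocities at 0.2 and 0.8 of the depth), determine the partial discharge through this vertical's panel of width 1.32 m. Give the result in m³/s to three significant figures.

2.45 m³/s

v̄ = (1.778 + 1.147) / 2 = 1.463 m/s
q = v̄ × d × w = 1.463 × 1.27 × 1.32 = 2.452 m³/s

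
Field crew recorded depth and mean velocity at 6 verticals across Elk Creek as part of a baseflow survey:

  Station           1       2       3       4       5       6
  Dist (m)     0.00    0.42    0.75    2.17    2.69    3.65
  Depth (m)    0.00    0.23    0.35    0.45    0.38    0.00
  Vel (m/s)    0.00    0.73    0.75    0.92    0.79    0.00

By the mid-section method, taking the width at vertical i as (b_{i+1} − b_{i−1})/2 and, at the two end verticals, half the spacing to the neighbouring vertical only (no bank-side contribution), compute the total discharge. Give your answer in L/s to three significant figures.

916 L/s

w_2 = (0.75 − 0.00)/2 = 0.375 m; q_2 = 0.73 × 0.23 × 0.375 = 0.06296 m³/s
w_3 = (2.17 − 0.42)/2 = 0.875 m; q_3 = 0.75 × 0.35 × 0.875 = 0.2297 m³/s
w_4 = (2.69 − 0.75)/2 = 0.97 m; q_4 = 0.92 × 0.45 × 0.97 = 0.4016 m³/s
w_5 = (3.65 − 2.17)/2 = 0.74 m; q_5 = 0.79 × 0.38 × 0.74 = 0.2221 m³/s
Stations 1, 6 contribute zero (depth or velocity is 0).
Q = Σ qᵢ = 0.9164 m³/s
= 0.9164 × 1000 = 916.4 L/s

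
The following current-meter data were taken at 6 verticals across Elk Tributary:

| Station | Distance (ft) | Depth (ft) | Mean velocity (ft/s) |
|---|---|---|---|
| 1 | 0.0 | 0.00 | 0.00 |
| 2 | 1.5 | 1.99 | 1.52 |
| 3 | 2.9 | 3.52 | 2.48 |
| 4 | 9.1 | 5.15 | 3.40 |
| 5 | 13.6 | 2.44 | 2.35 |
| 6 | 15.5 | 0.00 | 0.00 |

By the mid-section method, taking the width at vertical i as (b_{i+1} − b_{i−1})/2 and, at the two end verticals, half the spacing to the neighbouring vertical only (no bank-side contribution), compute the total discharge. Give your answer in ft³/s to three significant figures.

150 ft³/s

w_2 = (2.9 − 0.0)/2 = 1.45 ft; q_2 = 1.52 × 1.99 × 1.45 = 4.386 ft³/s
w_3 = (9.1 − 1.5)/2 = 3.8 ft; q_3 = 2.48 × 3.52 × 3.8 = 33.17 ft³/s
w_4 = (13.6 − 2.9)/2 = 5.35 ft; q_4 = 3.40 × 5.15 × 5.35 = 93.68 ft³/s
w_5 = (15.5 − 9.1)/2 = 3.2 ft; q_5 = 2.35 × 2.44 × 3.2 = 18.35 ft³/s
Stations 1, 6 contribute zero (depth or velocity is 0).
Q = Σ qᵢ = 149.6 ft³/s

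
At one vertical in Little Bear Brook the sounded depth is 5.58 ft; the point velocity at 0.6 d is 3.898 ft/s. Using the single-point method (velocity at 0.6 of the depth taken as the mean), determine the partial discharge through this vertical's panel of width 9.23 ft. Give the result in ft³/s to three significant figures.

201 ft³/s

v̄ = v₀.₆ = 3.898 ft/s
q = v̄ × d × w = 3.898 × 5.58 × 9.23 = 200.8 ft³/s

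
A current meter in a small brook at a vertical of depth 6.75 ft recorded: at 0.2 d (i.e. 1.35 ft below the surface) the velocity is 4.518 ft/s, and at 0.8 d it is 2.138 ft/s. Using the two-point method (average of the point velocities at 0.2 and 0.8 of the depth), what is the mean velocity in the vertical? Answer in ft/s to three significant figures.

v̄ = (4.518 + 2.138) / 2 = 3.328 ft/s

3.33 ft/s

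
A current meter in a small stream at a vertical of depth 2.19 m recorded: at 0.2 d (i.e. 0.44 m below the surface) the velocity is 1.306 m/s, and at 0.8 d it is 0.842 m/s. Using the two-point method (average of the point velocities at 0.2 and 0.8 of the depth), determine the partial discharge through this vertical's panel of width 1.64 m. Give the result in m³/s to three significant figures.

3.86 m³/s

v̄ = (1.306 + 0.842) / 2 = 1.074 m/s
q = v̄ × d × w = 1.074 × 2.19 × 1.64 = 3.857 m³/s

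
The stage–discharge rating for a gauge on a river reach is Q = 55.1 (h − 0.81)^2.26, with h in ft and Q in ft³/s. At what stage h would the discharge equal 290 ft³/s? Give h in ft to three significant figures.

2.90 ft

h − h₀ = (Q/C)^(1/b) = (290/55.1)^(1/2.26) = 2.085 ft
h = 0.81 + 2.085 = 2.895 ft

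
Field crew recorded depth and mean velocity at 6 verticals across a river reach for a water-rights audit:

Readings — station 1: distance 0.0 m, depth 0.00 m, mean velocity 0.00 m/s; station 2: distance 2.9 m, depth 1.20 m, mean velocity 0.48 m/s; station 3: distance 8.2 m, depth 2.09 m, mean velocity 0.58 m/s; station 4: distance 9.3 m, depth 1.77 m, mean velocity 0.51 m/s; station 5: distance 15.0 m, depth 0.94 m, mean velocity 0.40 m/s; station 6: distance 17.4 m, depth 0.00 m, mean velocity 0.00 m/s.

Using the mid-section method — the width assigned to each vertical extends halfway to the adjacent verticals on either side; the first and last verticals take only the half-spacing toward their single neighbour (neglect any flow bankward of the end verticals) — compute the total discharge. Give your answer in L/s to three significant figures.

w_2 = (8.2 − 0.0)/2 = 4.1 m; q_2 = 0.48 × 1.20 × 4.1 = 2.362 m³/s
w_3 = (9.3 − 2.9)/2 = 3.2 m; q_3 = 0.58 × 2.09 × 3.2 = 3.879 m³/s
w_4 = (15.0 − 8.2)/2 = 3.4 m; q_4 = 0.51 × 1.77 × 3.4 = 3.069 m³/s
w_5 = (17.4 − 9.3)/2 = 4.05 m; q_5 = 0.40 × 0.94 × 4.05 = 1.523 m³/s
Stations 1, 6 contribute zero (depth or velocity is 0).
Q = Σ qᵢ = 10.83 m³/s
= 10.83 × 1000 = 10830 L/s

10800 L/s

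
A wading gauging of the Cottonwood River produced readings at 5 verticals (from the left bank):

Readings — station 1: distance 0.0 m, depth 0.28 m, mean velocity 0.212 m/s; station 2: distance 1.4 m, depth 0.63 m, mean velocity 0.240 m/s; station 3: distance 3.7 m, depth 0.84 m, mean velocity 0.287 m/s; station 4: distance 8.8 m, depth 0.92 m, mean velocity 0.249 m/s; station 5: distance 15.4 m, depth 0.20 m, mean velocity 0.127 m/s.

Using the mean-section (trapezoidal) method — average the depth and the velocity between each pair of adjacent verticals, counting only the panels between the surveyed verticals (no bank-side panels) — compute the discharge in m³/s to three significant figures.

2.49 m³/s

Panel 1-2: Δb = 1.4 m, d̄ = (0.28+0.63)/2 = 0.455, v̄ = (0.212+0.240)/2 = 0.226 → q = 1.4×0.455×0.226 = 0.1440 m³/s
Panel 2-3: Δb = 2.3 m, d̄ = (0.63+0.84)/2 = 0.735, v̄ = (0.240+0.287)/2 = 0.2635 → q = 2.3×0.735×0.2635 = 0.4454 m³/s
Panel 3-4: Δb = 5.1 m, d̄ = (0.84+0.92)/2 = 0.88, v̄ = (0.287+0.249)/2 = 0.268 → q = 5.1×0.88×0.268 = 1.203 m³/s
Panel 4-5: Δb = 6.6 m, d̄ = (0.92+0.20)/2 = 0.56, v̄ = (0.249+0.127)/2 = 0.188 → q = 6.6×0.56×0.188 = 0.6948 m³/s
Q = Σ q = 2.487 m³/s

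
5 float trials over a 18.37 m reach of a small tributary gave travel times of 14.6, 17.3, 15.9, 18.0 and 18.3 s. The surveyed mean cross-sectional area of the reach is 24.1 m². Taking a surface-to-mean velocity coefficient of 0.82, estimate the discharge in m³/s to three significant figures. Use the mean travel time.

t̄ = (14.6 + 17.3 + 15.9 + 18.0 + 18.3) / 5 = 16.82 s
v_surface = L / t̄ = 18.37 / 16.82 = 1.092 m/s
v_mean = 0.82 × 1.092 = 0.8956 m/s
Q = A × v_mean = 24.1 × 0.8956 = 21.58 m³/s

21.6 m³/s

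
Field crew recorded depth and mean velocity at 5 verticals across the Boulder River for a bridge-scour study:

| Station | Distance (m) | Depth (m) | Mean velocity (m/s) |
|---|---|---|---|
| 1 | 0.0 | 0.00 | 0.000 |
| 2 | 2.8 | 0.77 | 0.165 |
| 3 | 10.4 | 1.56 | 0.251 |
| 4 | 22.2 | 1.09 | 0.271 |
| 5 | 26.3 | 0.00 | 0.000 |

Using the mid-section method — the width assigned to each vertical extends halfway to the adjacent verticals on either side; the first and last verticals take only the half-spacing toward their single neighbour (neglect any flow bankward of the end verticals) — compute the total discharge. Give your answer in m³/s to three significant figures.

6.81 m³/s

w_2 = (10.4 − 0.0)/2 = 5.2 m; q_2 = 0.165 × 0.77 × 5.2 = 0.6607 m³/s
w_3 = (22.2 − 2.8)/2 = 9.7 m; q_3 = 0.251 × 1.56 × 9.7 = 3.798 m³/s
w_4 = (26.3 − 10.4)/2 = 7.95 m; q_4 = 0.271 × 1.09 × 7.95 = 2.348 m³/s
Stations 1, 5 contribute zero (depth or velocity is 0).
Q = Σ qᵢ = 6.807 m³/s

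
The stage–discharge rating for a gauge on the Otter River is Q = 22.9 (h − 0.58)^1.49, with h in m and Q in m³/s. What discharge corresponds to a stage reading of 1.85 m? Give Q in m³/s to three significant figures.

32.7 m³/s

Q = 22.9 × (1.85 − 0.58)^1.49 = 22.9 × 1.27^1.49 = 32.70 m³/s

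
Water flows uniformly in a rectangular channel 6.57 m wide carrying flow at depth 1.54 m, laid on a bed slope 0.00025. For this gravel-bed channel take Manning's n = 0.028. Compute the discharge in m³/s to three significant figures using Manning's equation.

A = b·y = 6.57 × 1.54 = 10.12 m²
P = b + 2y = 6.57 + 2×1.54 = 9.650 m
R = A/P = 10.12/9.650 = 1.048 m
Q = (1/n)·A·R^(2/3)·S^(1/2) = (1/0.028) × 10.12 × 1.048^(2/3) × 0.00025^(1/2) = 5.897 m³/s

5.90 m³/s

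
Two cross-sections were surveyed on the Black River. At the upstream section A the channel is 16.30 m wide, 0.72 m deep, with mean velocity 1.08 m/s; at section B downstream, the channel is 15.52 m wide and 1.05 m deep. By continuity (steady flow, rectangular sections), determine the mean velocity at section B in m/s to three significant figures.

Q = A₁V₁ = (16.30×0.72) × 1.08 = 12.67 m³/s
A₂ = 15.52 × 1.05 = 16.30 m²
V₂ = Q/A₂ = 12.67/16.30 = 0.7778 m/s

0.778 m/s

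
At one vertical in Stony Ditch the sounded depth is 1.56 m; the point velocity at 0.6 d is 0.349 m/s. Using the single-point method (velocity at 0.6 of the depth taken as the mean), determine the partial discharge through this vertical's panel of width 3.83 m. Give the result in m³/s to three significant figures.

v̄ = v₀.₆ = 0.349 m/s
q = v̄ × d × w = 0.3490 × 1.56 × 3.83 = 2.085 m³/s

2.09 m³/s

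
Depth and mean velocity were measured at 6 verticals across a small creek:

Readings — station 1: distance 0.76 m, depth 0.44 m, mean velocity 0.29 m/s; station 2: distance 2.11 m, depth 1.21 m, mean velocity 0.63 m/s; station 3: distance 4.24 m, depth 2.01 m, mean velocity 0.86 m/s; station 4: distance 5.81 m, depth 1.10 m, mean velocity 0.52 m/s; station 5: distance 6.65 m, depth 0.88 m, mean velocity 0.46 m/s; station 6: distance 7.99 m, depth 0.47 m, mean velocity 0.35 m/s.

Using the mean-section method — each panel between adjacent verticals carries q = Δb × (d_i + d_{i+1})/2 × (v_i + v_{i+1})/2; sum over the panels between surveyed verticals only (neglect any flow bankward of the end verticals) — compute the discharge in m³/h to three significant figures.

Panel 1-2: Δb = 1.35 m, d̄ = (0.44+1.21)/2 = 0.825, v̄ = (0.29+0.63)/2 = 0.46 → q = 1.35×0.825×0.46 = 0.5123 m³/s
Panel 2-3: Δb = 2.13 m, d̄ = (1.21+2.01)/2 = 1.61, v̄ = (0.63+0.86)/2 = 0.745 → q = 2.13×1.61×0.745 = 2.555 m³/s
Panel 3-4: Δb = 1.57 m, d̄ = (2.01+1.10)/2 = 1.555, v̄ = (0.86+0.52)/2 = 0.69 → q = 1.57×1.555×0.69 = 1.685 m³/s
Panel 4-5: Δb = 0.84 m, d̄ = (1.10+0.88)/2 = 0.99, v̄ = (0.52+0.46)/2 = 0.49 → q = 0.84×0.99×0.49 = 0.4075 m³/s
Panel 5-6: Δb = 1.34 m, d̄ = (0.88+0.47)/2 = 0.675, v̄ = (0.46+0.35)/2 = 0.405 → q = 1.34×0.675×0.405 = 0.3663 m³/s
Q = Σ q = 5.525 m³/s
= 5.525 × 3600 = 19890 m³/h

19900 m³/h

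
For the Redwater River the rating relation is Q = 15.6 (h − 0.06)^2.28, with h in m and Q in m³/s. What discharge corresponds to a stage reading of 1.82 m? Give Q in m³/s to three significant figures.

56.6 m³/s

Q = 15.6 × (1.82 − 0.06)^2.28 = 15.6 × 1.76^2.28 = 56.61 m³/s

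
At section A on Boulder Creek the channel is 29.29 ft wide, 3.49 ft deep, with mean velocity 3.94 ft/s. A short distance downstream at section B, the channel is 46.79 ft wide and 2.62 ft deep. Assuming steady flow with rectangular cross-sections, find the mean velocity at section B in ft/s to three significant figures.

Q = A₁V₁ = (29.29×3.49) × 3.94 = 402.8 ft³/s
A₂ = 46.79 × 2.62 = 122.6 ft²
V₂ = Q/A₂ = 402.8/122.6 = 3.285 ft/s

3.29 ft/s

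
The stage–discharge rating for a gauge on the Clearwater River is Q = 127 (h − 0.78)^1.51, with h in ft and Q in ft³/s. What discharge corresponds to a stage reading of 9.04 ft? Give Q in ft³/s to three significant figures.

3080 ft³/s

Q = 127 × (9.04 − 0.78)^1.51 = 127 × 8.26^1.51 = 3079 ft³/s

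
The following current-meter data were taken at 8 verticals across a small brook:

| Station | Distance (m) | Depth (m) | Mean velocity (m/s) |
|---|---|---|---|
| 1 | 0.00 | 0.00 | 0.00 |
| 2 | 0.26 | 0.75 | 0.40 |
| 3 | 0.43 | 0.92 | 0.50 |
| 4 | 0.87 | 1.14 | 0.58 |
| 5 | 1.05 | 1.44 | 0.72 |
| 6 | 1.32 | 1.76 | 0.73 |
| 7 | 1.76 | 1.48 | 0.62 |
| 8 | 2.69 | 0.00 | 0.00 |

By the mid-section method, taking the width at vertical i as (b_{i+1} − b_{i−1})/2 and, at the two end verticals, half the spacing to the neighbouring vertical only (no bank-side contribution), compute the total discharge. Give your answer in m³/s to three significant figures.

1.73 m³/s

w_2 = (0.43 − 0.00)/2 = 0.215 m; q_2 = 0.40 × 0.75 × 0.215 = 0.06450 m³/s
w_3 = (0.87 − 0.26)/2 = 0.305 m; q_3 = 0.50 × 0.92 × 0.305 = 0.1403 m³/s
w_4 = (1.05 − 0.43)/2 = 0.31 m; q_4 = 0.58 × 1.14 × 0.31 = 0.2050 m³/s
w_5 = (1.32 − 0.87)/2 = 0.225 m; q_5 = 0.72 × 1.44 × 0.225 = 0.2333 m³/s
w_6 = (1.76 − 1.05)/2 = 0.355 m; q_6 = 0.73 × 1.76 × 0.355 = 0.4561 m³/s
w_7 = (2.69 − 1.32)/2 = 0.685 m; q_7 = 0.62 × 1.48 × 0.685 = 0.6286 m³/s
Stations 1, 8 contribute zero (depth or velocity is 0).
Q = Σ qᵢ = 1.728 m³/s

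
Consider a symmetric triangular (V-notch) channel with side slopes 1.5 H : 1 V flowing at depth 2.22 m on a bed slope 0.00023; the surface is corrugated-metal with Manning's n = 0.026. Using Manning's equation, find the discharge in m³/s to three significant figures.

A = z·y² = 1.5×2.22² = 7.393 m²
P = 2y√(1+z²) = 2×2.22×√(1+1.5²) = 8.004 m
R = A/P = 7.393/8.004 = 0.9236 m
Q = (1/n)·A·R^(2/3)·S^(1/2) = (1/0.026) × 7.393 × 0.9236^(2/3) × 0.00023^(1/2) = 4.089 m³/s

4.09 m³/s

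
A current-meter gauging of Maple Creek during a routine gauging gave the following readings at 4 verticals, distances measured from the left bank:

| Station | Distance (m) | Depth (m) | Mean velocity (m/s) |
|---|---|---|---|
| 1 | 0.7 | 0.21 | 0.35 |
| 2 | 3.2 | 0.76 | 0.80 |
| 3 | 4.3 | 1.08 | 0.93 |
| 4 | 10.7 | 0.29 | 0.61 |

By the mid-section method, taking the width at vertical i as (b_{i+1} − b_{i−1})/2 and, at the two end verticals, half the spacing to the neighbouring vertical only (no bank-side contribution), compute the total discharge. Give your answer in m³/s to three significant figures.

5.52 m³/s

w_1 = (3.2 − 0.7)/2 = 1.25 m; q_1 = 0.35 × 0.21 × 1.25 = 0.09188 m³/s
w_2 = (4.3 − 0.7)/2 = 1.8 m; q_2 = 0.80 × 0.76 × 1.8 = 1.094 m³/s
w_3 = (10.7 − 3.2)/2 = 3.75 m; q_3 = 0.93 × 1.08 × 3.75 = 3.767 m³/s
w_4 = (10.7 − 4.3)/2 = 3.2 m; q_4 = 0.61 × 0.29 × 3.2 = 0.5661 m³/s
Q = Σ qᵢ = 5.519 m³/s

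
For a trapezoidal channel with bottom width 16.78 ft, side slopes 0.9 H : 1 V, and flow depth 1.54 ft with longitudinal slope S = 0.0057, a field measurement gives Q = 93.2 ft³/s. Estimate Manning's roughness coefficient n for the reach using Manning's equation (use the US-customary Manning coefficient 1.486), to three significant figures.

0.0409

A = (b + z·y)·y = (16.78 + 0.9×1.54)×1.54 = 27.98 ft²
P = b + 2y√(1+z²) = 16.78 + 2×1.54×√(1+0.9²) = 20.92 ft
R = A/P = 27.98/20.92 = 1.337 ft
n = (1.486/Q)·A·R^(2/3)·S^(1/2) = (1.486/93.2) × 27.98 × 1.214 × 0.07550 = 0.04087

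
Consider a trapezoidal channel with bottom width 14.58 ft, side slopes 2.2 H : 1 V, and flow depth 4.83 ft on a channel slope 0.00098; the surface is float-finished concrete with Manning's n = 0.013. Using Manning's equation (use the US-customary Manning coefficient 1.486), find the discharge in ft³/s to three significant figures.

948 ft³/s

A = (b + z·y)·y = (14.58 + 2.2×4.83)×4.83 = 121.7 ft²
P = b + 2y√(1+z²) = 14.58 + 2×4.83×√(1+2.2²) = 37.92 ft
R = A/P = 121.7/37.92 = 3.210 ft
Q = (1.486/n)·A·R^(2/3)·S^(1/2) = (1.486/0.013) × 121.7 × 3.210^(2/3) × 0.00098^(1/2) = 948.0 ft³/s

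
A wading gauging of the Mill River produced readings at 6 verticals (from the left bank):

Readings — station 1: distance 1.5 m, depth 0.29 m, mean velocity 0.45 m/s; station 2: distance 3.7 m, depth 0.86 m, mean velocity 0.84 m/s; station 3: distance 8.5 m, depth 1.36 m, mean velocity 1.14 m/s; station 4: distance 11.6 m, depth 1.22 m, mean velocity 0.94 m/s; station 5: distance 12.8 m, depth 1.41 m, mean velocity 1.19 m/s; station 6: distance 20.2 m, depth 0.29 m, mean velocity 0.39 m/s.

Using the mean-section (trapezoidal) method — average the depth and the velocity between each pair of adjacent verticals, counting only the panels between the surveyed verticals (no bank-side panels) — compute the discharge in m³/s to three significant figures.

Panel 1-2: Δb = 2.2 m, d̄ = (0.29+0.86)/2 = 0.575, v̄ = (0.45+0.84)/2 = 0.645 → q = 2.2×0.575×0.645 = 0.8159 m³/s
Panel 2-3: Δb = 4.8 m, d̄ = (0.86+1.36)/2 = 1.11, v̄ = (0.84+1.14)/2 = 0.99 → q = 4.8×1.11×0.99 = 5.275 m³/s
Panel 3-4: Δb = 3.1 m, d̄ = (1.36+1.22)/2 = 1.29, v̄ = (1.14+0.94)/2 = 1.04 → q = 3.1×1.29×1.04 = 4.159 m³/s
Panel 4-5: Δb = 1.2 m, d̄ = (1.22+1.41)/2 = 1.315, v̄ = (0.94+1.19)/2 = 1.065 → q = 1.2×1.315×1.065 = 1.681 m³/s
Panel 5-6: Δb = 7.4 m, d̄ = (1.41+0.29)/2 = 0.85, v̄ = (1.19+0.39)/2 = 0.79 → q = 7.4×0.85×0.79 = 4.969 m³/s
Q = Σ q = 16.90 m³/s

16.9 m³/s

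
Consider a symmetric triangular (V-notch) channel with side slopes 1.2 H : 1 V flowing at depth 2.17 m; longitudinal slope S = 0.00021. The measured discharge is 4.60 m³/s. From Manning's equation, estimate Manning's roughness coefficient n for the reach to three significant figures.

0.0158

A = z·y² = 1.2×2.17² = 5.651 m²
P = 2y√(1+z²) = 2×2.17×√(1+1.2²) = 6.779 m
R = A/P = 5.651/6.779 = 0.8335 m
n = (1/Q)·A·R^(2/3)·S^(1/2) = (1/4.60) × 5.651 × 0.8857 × 0.01449 = 0.01577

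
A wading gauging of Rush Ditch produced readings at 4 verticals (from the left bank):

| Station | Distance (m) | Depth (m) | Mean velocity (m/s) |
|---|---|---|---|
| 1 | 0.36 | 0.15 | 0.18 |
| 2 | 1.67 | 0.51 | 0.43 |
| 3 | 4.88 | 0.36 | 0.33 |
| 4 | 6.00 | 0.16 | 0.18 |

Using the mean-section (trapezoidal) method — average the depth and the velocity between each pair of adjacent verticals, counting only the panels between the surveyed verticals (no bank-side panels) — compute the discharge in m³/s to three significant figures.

0.737 m³/s

Panel 1-2: Δb = 1.31 m, d̄ = (0.15+0.51)/2 = 0.33, v̄ = (0.18+0.43)/2 = 0.305 → q = 1.31×0.33×0.305 = 0.1319 m³/s
Panel 2-3: Δb = 3.21 m, d̄ = (0.51+0.36)/2 = 0.435, v̄ = (0.43+0.33)/2 = 0.38 → q = 3.21×0.435×0.38 = 0.5306 m³/s
Panel 3-4: Δb = 1.12 m, d̄ = (0.36+0.16)/2 = 0.26, v̄ = (0.33+0.18)/2 = 0.255 → q = 1.12×0.26×0.255 = 0.07426 m³/s
Q = Σ q = 0.7367 m³/s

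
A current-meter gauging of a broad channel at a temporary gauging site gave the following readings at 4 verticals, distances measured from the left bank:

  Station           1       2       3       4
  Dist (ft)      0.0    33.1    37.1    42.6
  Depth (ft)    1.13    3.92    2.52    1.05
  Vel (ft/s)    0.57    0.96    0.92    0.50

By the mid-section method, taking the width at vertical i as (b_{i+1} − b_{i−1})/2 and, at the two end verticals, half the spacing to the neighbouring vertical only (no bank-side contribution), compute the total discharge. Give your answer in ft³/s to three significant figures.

w_1 = (33.1 − 0.0)/2 = 16.55 ft; q_1 = 0.57 × 1.13 × 16.55 = 10.66 ft³/s
w_2 = (37.1 − 0.0)/2 = 18.55 ft; q_2 = 0.96 × 3.92 × 18.55 = 69.81 ft³/s
w_3 = (42.6 − 33.1)/2 = 4.75 ft; q_3 = 0.92 × 2.52 × 4.75 = 11.01 ft³/s
w_4 = (42.6 − 37.1)/2 = 2.75 ft; q_4 = 0.50 × 1.05 × 2.75 = 1.444 ft³/s
Q = Σ qᵢ = 92.92 ft³/s

92.9 ft³/s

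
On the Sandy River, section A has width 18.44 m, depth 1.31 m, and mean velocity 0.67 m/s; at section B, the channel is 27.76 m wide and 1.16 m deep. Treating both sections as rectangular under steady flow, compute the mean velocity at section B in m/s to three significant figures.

Q = A₁V₁ = (18.44×1.31) × 0.67 = 16.18 m³/s
A₂ = 27.76 × 1.16 = 32.20 m²
V₂ = Q/A₂ = 16.18/32.20 = 0.5026 m/s

0.503 m/s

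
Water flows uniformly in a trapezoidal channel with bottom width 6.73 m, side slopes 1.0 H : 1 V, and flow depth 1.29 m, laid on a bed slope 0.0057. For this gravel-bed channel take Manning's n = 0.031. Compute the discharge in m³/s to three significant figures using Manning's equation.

A = (b + z·y)·y = (6.73 + 1.0×1.29)×1.29 = 10.35 m²
P = b + 2y√(1+z²) = 6.73 + 2×1.29×√(1+1.0²) = 10.38 m
R = A/P = 10.35/10.38 = 0.9968 m
Q = (1/n)·A·R^(2/3)·S^(1/2) = (1/0.031) × 10.35 × 0.9968^(2/3) × 0.0057^(1/2) = 25.14 m³/s

25.1 m³/s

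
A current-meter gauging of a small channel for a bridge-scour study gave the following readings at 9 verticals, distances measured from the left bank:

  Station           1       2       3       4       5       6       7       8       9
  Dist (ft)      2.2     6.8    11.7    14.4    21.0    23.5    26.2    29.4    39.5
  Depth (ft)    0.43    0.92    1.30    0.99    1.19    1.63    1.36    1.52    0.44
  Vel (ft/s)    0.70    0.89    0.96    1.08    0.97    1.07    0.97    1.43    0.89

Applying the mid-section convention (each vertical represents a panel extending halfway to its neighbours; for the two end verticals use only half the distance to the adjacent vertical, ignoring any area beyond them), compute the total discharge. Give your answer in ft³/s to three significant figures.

44.4 ft³/s

w_1 = (6.8 − 2.2)/2 = 2.3 ft; q_1 = 0.70 × 0.43 × 2.3 = 0.6923 ft³/s
w_2 = (11.7 − 2.2)/2 = 4.75 ft; q_2 = 0.89 × 0.92 × 4.75 = 3.889 ft³/s
w_3 = (14.4 − 6.8)/2 = 3.8 ft; q_3 = 0.96 × 1.30 × 3.8 = 4.742 ft³/s
w_4 = (21.0 − 11.7)/2 = 4.65 ft; q_4 = 1.08 × 0.99 × 4.65 = 4.972 ft³/s
w_5 = (23.5 − 14.4)/2 = 4.55 ft; q_5 = 0.97 × 1.19 × 4.55 = 5.252 ft³/s
w_6 = (26.2 − 21.0)/2 = 2.6 ft; q_6 = 1.07 × 1.63 × 2.6 = 4.535 ft³/s
w_7 = (29.4 − 23.5)/2 = 2.95 ft; q_7 = 0.97 × 1.36 × 2.95 = 3.892 ft³/s
w_8 = (39.5 − 26.2)/2 = 6.65 ft; q_8 = 1.43 × 1.52 × 6.65 = 14.45 ft³/s
w_9 = (39.5 − 29.4)/2 = 5.05 ft; q_9 = 0.89 × 0.44 × 5.05 = 1.978 ft³/s
Q = Σ qᵢ = 44.41 ft³/s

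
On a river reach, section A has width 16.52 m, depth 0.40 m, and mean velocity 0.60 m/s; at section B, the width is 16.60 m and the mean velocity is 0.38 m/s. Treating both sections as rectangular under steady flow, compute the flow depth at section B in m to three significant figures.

Q = A₁V₁ = (16.52×0.40) × 0.60 = 3.965 m³/s
d₂ = Q/(b₂ V₂) = 3.965/(16.60×0.38) = 0.6285 m

0.629 m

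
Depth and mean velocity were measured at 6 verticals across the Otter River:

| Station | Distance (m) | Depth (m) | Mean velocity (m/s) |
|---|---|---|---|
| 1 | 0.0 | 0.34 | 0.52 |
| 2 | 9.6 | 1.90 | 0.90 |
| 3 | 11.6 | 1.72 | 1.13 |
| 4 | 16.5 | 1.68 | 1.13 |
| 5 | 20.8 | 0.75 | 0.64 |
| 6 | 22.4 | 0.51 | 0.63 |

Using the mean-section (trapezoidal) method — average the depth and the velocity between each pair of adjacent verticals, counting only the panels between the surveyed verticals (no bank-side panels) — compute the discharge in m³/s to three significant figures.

Panel 1-2: Δb = 9.6 m, d̄ = (0.34+1.90)/2 = 1.12, v̄ = (0.52+0.90)/2 = 0.71 → q = 9.6×1.12×0.71 = 7.634 m³/s
Panel 2-3: Δb = 2 m, d̄ = (1.90+1.72)/2 = 1.81, v̄ = (0.90+1.13)/2 = 1.015 → q = 2×1.81×1.015 = 3.674 m³/s
Panel 3-4: Δb = 4.9 m, d̄ = (1.72+1.68)/2 = 1.7, v̄ = (1.13+1.13)/2 = 1.13 → q = 4.9×1.7×1.13 = 9.413 m³/s
Panel 4-5: Δb = 4.3 m, d̄ = (1.68+0.75)/2 = 1.215, v̄ = (1.13+0.64)/2 = 0.885 → q = 4.3×1.215×0.885 = 4.624 m³/s
Panel 5-6: Δb = 1.6 m, d̄ = (0.75+0.51)/2 = 0.63, v̄ = (0.64+0.63)/2 = 0.635 → q = 1.6×0.63×0.635 = 0.6401 m³/s
Q = Σ q = 25.98 m³/s

26.0 m³/s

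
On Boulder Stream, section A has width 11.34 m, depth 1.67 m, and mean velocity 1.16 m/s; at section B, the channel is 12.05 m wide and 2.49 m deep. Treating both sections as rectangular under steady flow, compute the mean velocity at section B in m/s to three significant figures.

0.732 m/s

Q = A₁V₁ = (11.34×1.67) × 1.16 = 21.97 m³/s
A₂ = 12.05 × 2.49 = 30.00 m²
V₂ = Q/A₂ = 21.97/30.00 = 0.7322 m/s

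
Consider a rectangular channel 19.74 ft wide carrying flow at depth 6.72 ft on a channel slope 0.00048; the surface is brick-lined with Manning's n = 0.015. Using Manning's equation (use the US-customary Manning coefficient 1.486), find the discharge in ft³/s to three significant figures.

725 ft³/s

A = b·y = 19.74 × 6.72 = 132.7 ft²
P = b + 2y = 19.74 + 2×6.72 = 33.18 ft
R = A/P = 132.7/33.18 = 3.998 ft
Q = (1.486/n)·A·R^(2/3)·S^(1/2) = (1.486/0.015) × 132.7 × 3.998^(2/3) × 0.00048^(1/2) = 725.3 ft³/s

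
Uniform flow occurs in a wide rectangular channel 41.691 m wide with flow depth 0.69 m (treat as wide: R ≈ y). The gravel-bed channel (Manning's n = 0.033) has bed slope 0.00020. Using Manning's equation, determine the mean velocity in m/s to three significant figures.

A = b·y = 41.691 × 0.69 = 28.77 m²
Wide channel: R ≈ y = 0.69 m
Q = (1/n)·A·R^(2/3)·S^(1/2) = (1/0.033) × 28.77 × 0.6900^(2/3) × 0.00020^(1/2) = 9.626 m³/s
V = Q/A = 9.626/28.77 = 0.3346 m/s

0.335 m/s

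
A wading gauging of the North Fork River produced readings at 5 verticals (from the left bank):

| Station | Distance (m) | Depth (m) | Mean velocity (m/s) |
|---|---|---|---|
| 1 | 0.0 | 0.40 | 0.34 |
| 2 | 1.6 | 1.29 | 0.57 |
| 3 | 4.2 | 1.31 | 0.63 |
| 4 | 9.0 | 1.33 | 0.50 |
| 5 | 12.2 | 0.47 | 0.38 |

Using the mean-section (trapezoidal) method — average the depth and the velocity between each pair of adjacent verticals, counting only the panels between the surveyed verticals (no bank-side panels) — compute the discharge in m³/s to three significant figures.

Panel 1-2: Δb = 1.6 m, d̄ = (0.40+1.29)/2 = 0.845, v̄ = (0.34+0.57)/2 = 0.455 → q = 1.6×0.845×0.455 = 0.6152 m³/s
Panel 2-3: Δb = 2.6 m, d̄ = (1.29+1.31)/2 = 1.3, v̄ = (0.57+0.63)/2 = 0.6 → q = 2.6×1.3×0.6 = 2.028 m³/s
Panel 3-4: Δb = 4.8 m, d̄ = (1.31+1.33)/2 = 1.32, v̄ = (0.63+0.50)/2 = 0.565 → q = 4.8×1.32×0.565 = 3.580 m³/s
Panel 4-5: Δb = 3.2 m, d̄ = (1.33+0.47)/2 = 0.9, v̄ = (0.50+0.38)/2 = 0.44 → q = 3.2×0.9×0.44 = 1.267 m³/s
Q = Σ q = 7.490 m³/s

7.49 m³/s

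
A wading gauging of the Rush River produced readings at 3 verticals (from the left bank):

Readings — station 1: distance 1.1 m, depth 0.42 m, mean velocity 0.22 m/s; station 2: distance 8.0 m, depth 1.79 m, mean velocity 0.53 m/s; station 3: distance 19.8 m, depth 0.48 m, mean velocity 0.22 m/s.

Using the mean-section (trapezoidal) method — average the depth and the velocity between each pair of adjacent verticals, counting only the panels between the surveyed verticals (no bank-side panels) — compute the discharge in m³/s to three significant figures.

Panel 1-2: Δb = 6.9 m, d̄ = (0.42+1.79)/2 = 1.105, v̄ = (0.22+0.53)/2 = 0.375 → q = 6.9×1.105×0.375 = 2.859 m³/s
Panel 2-3: Δb = 11.8 m, d̄ = (1.79+0.48)/2 = 1.135, v̄ = (0.53+0.22)/2 = 0.375 → q = 11.8×1.135×0.375 = 5.022 m³/s
Q = Σ q = 7.882 m³/s

7.88 m³/s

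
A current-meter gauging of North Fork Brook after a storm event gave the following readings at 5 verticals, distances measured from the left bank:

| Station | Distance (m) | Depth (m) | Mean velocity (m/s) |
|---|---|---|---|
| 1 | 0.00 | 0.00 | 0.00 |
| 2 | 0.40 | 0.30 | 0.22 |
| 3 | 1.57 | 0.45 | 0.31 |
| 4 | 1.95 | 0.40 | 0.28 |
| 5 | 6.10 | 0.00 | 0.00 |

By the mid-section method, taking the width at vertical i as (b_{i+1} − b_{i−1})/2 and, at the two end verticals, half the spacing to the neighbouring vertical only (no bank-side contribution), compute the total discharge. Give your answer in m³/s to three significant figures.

0.414 m³/s

w_2 = (1.57 − 0.00)/2 = 0.785 m; q_2 = 0.22 × 0.30 × 0.785 = 0.05181 m³/s
w_3 = (1.95 − 0.40)/2 = 0.775 m; q_3 = 0.31 × 0.45 × 0.775 = 0.1081 m³/s
w_4 = (6.10 − 1.57)/2 = 2.265 m; q_4 = 0.28 × 0.40 × 2.265 = 0.2537 m³/s
Stations 1, 5 contribute zero (depth or velocity is 0).
Q = Σ qᵢ = 0.4136 m³/s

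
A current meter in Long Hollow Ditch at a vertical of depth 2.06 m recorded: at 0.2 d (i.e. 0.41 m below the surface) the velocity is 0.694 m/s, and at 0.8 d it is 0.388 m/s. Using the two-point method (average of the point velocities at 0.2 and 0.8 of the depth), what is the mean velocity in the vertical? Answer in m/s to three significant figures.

v̄ = (0.694 + 0.388) / 2 = 0.5410 m/s

0.541 m/s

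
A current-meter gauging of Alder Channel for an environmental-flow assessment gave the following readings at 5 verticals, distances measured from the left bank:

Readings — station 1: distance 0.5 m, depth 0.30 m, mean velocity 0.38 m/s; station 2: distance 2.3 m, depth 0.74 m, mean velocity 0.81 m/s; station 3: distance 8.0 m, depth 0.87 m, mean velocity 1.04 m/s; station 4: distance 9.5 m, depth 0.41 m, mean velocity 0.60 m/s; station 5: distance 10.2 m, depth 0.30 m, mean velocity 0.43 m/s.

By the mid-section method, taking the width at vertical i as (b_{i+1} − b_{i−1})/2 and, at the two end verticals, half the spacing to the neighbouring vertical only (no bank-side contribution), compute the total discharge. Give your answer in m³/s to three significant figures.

w_1 = (2.3 − 0.5)/2 = 0.9 m; q_1 = 0.38 × 0.30 × 0.9 = 0.1026 m³/s
w_2 = (8.0 − 0.5)/2 = 3.75 m; q_2 = 0.81 × 0.74 × 3.75 = 2.248 m³/s
w_3 = (9.5 − 2.3)/2 = 3.6 m; q_3 = 1.04 × 0.87 × 3.6 = 3.257 m³/s
w_4 = (10.2 − 8.0)/2 = 1.1 m; q_4 = 0.60 × 0.41 × 1.1 = 0.2706 m³/s
w_5 = (10.2 − 9.5)/2 = 0.35 m; q_5 = 0.43 × 0.30 × 0.35 = 0.04515 m³/s
Q = Σ qᵢ = 5.923 m³/s

5.92 m³/s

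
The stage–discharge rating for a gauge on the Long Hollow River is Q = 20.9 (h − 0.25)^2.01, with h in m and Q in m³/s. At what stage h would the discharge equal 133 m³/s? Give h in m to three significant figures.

2.76 m

h − h₀ = (Q/C)^(1/b) = (133/20.9)^(1/2.01) = 2.511 m
h = 0.25 + 2.511 = 2.761 m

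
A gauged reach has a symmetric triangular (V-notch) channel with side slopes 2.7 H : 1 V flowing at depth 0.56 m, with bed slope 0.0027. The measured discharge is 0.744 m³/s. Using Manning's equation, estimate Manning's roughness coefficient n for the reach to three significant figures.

0.0242

A = z·y² = 2.7×0.56² = 0.8467 m²
P = 2y√(1+z²) = 2×0.56×√(1+2.7²) = 3.225 m
R = A/P = 0.8467/3.225 = 0.2626 m
n = (1/Q)·A·R^(2/3)·S^(1/2) = (1/0.744) × 0.8467 × 0.4100 × 0.05196 = 0.02425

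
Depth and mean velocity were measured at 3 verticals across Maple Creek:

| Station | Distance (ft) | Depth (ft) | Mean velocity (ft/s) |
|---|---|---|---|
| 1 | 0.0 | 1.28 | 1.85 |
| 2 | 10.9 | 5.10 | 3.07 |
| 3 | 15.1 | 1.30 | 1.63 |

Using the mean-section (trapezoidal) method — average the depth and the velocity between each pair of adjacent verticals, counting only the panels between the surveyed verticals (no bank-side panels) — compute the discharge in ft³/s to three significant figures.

Panel 1-2: Δb = 10.9 ft, d̄ = (1.28+5.10)/2 = 3.19, v̄ = (1.85+3.07)/2 = 2.46 → q = 10.9×3.19×2.46 = 85.54 ft³/s
Panel 2-3: Δb = 4.2 ft, d̄ = (5.10+1.30)/2 = 3.2, v̄ = (3.07+1.63)/2 = 2.35 → q = 4.2×3.2×2.35 = 31.58 ft³/s
Q = Σ q = 117.1 ft³/s

117 ft³/s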